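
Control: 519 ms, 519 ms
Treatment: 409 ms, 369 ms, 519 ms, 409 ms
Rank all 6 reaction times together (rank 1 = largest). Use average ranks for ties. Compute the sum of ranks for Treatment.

17

Sorted (descending): 519, 519, 519, 409, 409, 369
The 3 values of 519 occupy positions 1–3 → average rank 2.
The 2 values of 409 occupy positions 4–5 → average rank (4+5)/2 = 4.5.
Treatment values → pooled ranks: 409→4.5, 369→6, 519→2, 409→4.5
Rank sum = 4.5 + 6 + 2 + 4.5 = 17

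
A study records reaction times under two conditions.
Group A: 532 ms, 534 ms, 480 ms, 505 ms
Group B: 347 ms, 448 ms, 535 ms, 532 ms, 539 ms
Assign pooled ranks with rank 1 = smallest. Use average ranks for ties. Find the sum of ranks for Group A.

19.5

Sorted (ascending): 347, 448, 480, 505, 532, 532, 534, 535, 539
The 2 values of 532 occupy positions 5–6 → average rank (5+6)/2 = 5.5.
Group A values → pooled ranks: 532→5.5, 534→7, 480→3, 505→4
Rank sum = 5.5 + 7 + 3 + 4 = 19.5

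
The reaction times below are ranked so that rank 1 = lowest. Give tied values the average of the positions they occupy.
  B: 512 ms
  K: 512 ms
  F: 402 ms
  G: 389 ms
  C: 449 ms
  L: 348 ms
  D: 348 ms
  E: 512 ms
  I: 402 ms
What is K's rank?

8

Sorted (ascending): 348, 348, 389, 402, 402, 449, 512, 512, 512
The 2 values of 348 occupy positions 1–2 → average rank (1+2)/2 = 1.5.
The 2 values of 402 occupy positions 4–5 → average rank (4+5)/2 = 4.5.
The 3 values of 512 occupy positions 7–9 → average rank 8.
K has value 512 ms → rank 8.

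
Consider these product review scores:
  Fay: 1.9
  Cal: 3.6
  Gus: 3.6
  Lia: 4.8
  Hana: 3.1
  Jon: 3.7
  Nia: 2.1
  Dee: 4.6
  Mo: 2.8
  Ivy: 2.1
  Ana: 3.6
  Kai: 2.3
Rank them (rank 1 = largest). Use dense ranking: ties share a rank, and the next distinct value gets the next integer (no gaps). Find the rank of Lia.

1

Sorted (descending): 4.8, 4.6, 3.7, 3.6, 3.6, 3.6, 3.1, 2.8, 2.3, 2.1, 2.1, 1.9
The 3 values of 3.6 share dense rank 4.
The 2 values of 2.1 share dense rank 8.
Remaining distinct values take the next consecutive integers.
Lia has value 4.8 → rank 1.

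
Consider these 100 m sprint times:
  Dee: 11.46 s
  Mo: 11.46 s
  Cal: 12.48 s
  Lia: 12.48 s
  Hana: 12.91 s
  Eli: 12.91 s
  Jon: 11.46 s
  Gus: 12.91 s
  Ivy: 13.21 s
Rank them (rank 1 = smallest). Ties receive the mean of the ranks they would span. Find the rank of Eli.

7

Sorted (ascending): 11.46, 11.46, 11.46, 12.48, 12.48, 12.91, 12.91, 12.91, 13.21
The 3 values of 11.46 occupy positions 1–3 → average rank 2.
The 2 values of 12.48 occupy positions 4–5 → average rank (4+5)/2 = 4.5.
The 3 values of 12.91 occupy positions 6–8 → average rank 7.
Eli has value 12.91 s → rank 7.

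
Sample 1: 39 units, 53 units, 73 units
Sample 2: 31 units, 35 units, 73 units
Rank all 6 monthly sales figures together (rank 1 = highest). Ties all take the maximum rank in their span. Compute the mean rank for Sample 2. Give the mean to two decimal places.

4.33

Sorted (descending): 73, 73, 53, 39, 35, 31
The 2 values of 73 occupy positions 1–2 → each gets rank 2.
Sample 2 values → pooled ranks: 31→6, 35→5, 73→2
Mean rank = (6 + 5 + 2) / 3 = 4.33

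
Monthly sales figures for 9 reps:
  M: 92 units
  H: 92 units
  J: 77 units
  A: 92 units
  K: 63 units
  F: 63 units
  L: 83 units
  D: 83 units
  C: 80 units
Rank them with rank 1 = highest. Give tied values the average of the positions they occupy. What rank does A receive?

Sorted (descending): 92, 92, 92, 83, 83, 80, 77, 63, 63
The 3 values of 92 occupy positions 1–3 → average rank 2.
The 2 values of 83 occupy positions 4–5 → average rank (4+5)/2 = 4.5.
The 2 values of 63 occupy positions 8–9 → average rank (8+9)/2 = 8.5.
A has value 92 units → rank 2.

2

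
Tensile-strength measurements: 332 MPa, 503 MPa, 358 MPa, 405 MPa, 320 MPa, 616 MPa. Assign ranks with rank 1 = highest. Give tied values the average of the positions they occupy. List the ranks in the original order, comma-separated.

5, 2, 4, 3, 6, 1

Sorted (descending): 616, 503, 405, 358, 332, 320
No ties — each value takes its position as its rank.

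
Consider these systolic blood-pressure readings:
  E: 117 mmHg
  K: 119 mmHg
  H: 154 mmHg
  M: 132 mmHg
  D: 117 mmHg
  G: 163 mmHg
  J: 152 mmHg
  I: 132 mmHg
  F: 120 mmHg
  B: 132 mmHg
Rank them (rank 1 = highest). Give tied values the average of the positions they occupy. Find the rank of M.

5

Sorted (descending): 163, 154, 152, 132, 132, 132, 120, 119, 117, 117
The 3 values of 132 occupy positions 4–6 → average rank 5.
The 2 values of 117 occupy positions 9–10 → average rank (9+10)/2 = 9.5.
M has value 132 mmHg → rank 5.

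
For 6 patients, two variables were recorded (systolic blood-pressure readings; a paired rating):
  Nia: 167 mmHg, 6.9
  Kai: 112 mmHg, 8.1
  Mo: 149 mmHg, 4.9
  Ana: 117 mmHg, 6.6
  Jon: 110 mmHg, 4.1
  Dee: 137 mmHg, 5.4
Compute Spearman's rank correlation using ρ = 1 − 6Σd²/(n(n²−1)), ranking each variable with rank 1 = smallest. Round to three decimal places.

Ranks of variable 1: 6, 2, 5, 3, 1, 4
Ranks of variable 2: 5, 6, 2, 4, 1, 3
d = r₁ − r₂: 1, -4, 3, -1, 0, 1
d²: 1, 16, 9, 1, 0, 1; Σd² = 28
ρ = 1 − 6·28/(6·35) = 1 − 168/210 = 0.200

0.200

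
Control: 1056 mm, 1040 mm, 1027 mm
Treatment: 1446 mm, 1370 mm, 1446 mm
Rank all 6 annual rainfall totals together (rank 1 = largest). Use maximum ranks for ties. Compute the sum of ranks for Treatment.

Sorted (descending): 1446, 1446, 1370, 1056, 1040, 1027
The 2 values of 1446 occupy positions 1–2 → each gets rank 2.
Treatment values → pooled ranks: 1446→2, 1370→3, 1446→2
Rank sum = 2 + 3 + 2 = 7

7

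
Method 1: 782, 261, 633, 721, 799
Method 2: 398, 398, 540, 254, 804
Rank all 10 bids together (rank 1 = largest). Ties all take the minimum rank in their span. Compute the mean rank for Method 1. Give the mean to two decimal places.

Sorted (descending): 804, 799, 782, 721, 633, 540, 398, 398, 261, 254
The 2 values of 398 occupy positions 7–8 → each gets rank 7.
Method 1 values → pooled ranks: 782→3, 261→9, 633→5, 721→4, 799→2
Mean rank = (3 + 9 + 5 + 4 + 2) / 5 = 4.60

4.60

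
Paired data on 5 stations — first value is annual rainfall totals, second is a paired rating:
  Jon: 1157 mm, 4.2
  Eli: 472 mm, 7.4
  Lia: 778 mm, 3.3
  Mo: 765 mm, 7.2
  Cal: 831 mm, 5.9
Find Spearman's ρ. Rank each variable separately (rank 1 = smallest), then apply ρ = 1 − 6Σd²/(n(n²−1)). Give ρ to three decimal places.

-0.700

Ranks of variable 1: 5, 1, 3, 2, 4
Ranks of variable 2: 2, 5, 1, 4, 3
d = r₁ − r₂: 3, -4, 2, -2, 1
d²: 9, 16, 4, 4, 1; Σd² = 34
ρ = 1 − 6·34/(5·24) = 1 − 204/120 = -0.700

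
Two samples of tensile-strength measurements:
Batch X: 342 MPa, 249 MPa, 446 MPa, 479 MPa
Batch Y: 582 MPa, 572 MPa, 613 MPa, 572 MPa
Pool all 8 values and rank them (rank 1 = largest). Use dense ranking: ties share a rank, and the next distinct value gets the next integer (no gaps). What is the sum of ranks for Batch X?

22

Sorted (descending): 613, 582, 572, 572, 479, 446, 342, 249
The 2 values of 572 share dense rank 3.
Remaining distinct values take the next consecutive integers.
Batch X values → pooled ranks: 342→6, 249→7, 446→5, 479→4
Rank sum = 6 + 7 + 5 + 4 = 22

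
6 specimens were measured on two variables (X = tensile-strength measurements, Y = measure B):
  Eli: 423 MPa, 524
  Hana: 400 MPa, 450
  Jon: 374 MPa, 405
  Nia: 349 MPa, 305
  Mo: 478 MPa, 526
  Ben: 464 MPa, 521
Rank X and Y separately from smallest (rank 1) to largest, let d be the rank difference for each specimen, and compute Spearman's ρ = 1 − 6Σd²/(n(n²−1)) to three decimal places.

0.943

Ranks of variable 1: 4, 3, 2, 1, 6, 5
Ranks of variable 2: 5, 3, 2, 1, 6, 4
d = r₁ − r₂: -1, 0, 0, 0, 0, 1
d²: 1, 0, 0, 0, 0, 1; Σd² = 2
ρ = 1 − 6·2/(6·35) = 1 − 12/210 = 0.943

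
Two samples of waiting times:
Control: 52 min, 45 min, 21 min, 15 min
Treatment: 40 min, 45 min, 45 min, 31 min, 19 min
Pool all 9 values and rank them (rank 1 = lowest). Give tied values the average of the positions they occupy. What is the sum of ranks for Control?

Sorted (ascending): 15, 19, 21, 31, 40, 45, 45, 45, 52
The 3 values of 45 occupy positions 6–8 → average rank 7.
Control values → pooled ranks: 52→9, 45→7, 21→3, 15→1
Rank sum = 9 + 7 + 3 + 1 = 20

20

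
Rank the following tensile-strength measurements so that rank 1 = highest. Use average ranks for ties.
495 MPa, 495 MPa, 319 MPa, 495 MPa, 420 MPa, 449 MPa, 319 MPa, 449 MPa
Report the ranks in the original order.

Sorted (descending): 495, 495, 495, 449, 449, 420, 319, 319
The 3 values of 495 occupy positions 1–3 → average rank 2.
The 2 values of 449 occupy positions 4–5 → average rank (4+5)/2 = 4.5.
The 2 values of 319 occupy positions 7–8 → average rank (7+8)/2 = 7.5.

2, 2, 7.5, 2, 6, 4.5, 7.5, 4.5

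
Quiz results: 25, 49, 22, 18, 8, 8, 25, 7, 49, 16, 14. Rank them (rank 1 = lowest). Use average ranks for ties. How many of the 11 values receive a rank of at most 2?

1

Sorted (ascending): 7, 8, 8, 14, 16, 18, 22, 25, 25, 49, 49
The 2 values of 8 occupy positions 2–3 → average rank (2+3)/2 = 2.5.
The 2 values of 25 occupy positions 8–9 → average rank (8+9)/2 = 8.5.
The 2 values of 49 occupy positions 10–11 → average rank (10+11)/2 = 10.5.
Ranks ≤ 2: {1} → 1 value.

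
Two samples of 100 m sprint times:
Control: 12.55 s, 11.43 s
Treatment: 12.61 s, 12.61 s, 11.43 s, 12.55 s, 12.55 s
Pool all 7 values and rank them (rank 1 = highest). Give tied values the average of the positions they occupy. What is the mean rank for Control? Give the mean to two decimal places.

5.25

Sorted (descending): 12.61, 12.61, 12.55, 12.55, 12.55, 11.43, 11.43
The 2 values of 12.61 occupy positions 1–2 → average rank (1+2)/2 = 1.5.
The 3 values of 12.55 occupy positions 3–5 → average rank 4.
The 2 values of 11.43 occupy positions 6–7 → average rank (6+7)/2 = 6.5.
Control values → pooled ranks: 12.55→4, 11.43→6.5
Mean rank = (4 + 6.5) / 2 = 5.25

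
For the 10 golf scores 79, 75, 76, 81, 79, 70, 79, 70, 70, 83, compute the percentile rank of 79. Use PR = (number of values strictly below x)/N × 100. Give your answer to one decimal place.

50.0

N = 10.
Strictly below 79: 5. Equal to 79: 3.
PR = 5/10 × 100 = 50.0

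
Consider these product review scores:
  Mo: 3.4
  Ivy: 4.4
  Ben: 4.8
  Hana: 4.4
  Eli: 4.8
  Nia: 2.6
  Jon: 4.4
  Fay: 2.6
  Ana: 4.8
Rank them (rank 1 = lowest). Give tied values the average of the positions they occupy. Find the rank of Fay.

1.5

Sorted (ascending): 2.6, 2.6, 3.4, 4.4, 4.4, 4.4, 4.8, 4.8, 4.8
The 2 values of 2.6 occupy positions 1–2 → average rank (1+2)/2 = 1.5.
The 3 values of 4.4 occupy positions 4–6 → average rank 5.
The 3 values of 4.8 occupy positions 7–9 → average rank 8.
Fay has value 2.6 → rank 1.5.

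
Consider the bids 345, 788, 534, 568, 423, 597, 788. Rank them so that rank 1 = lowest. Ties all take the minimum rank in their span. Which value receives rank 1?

345

Sorted (ascending): 345, 423, 534, 568, 597, 788, 788
The 2 values of 788 occupy positions 6–7 → each gets rank 6.
Rank 1 → value 345.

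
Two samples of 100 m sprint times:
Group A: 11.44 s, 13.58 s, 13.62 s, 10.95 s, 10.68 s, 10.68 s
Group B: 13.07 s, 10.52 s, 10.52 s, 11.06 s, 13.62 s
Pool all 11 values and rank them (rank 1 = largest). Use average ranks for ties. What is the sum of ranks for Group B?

32.5

Sorted (descending): 13.62, 13.62, 13.58, 13.07, 11.44, 11.06, 10.95, 10.68, 10.68, 10.52, 10.52
The 2 values of 13.62 occupy positions 1–2 → average rank (1+2)/2 = 1.5.
The 2 values of 10.68 occupy positions 8–9 → average rank (8+9)/2 = 8.5.
The 2 values of 10.52 occupy positions 10–11 → average rank (10+11)/2 = 10.5.
Group B values → pooled ranks: 13.07→4, 10.52→10.5, 10.52→10.5, 11.06→6, 13.62→1.5
Rank sum = 4 + 10.5 + 10.5 + 6 + 1.5 = 32.5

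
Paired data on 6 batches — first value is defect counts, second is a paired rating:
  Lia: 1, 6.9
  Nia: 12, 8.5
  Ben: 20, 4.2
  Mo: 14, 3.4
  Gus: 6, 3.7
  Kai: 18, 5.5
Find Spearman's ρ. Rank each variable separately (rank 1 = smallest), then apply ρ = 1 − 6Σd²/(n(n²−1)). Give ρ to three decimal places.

-0.257

Ranks of variable 1: 1, 3, 6, 4, 2, 5
Ranks of variable 2: 5, 6, 3, 1, 2, 4
d = r₁ − r₂: -4, -3, 3, 3, 0, 1
d²: 16, 9, 9, 9, 0, 1; Σd² = 44
ρ = 1 − 6·44/(6·35) = 1 − 264/210 = -0.257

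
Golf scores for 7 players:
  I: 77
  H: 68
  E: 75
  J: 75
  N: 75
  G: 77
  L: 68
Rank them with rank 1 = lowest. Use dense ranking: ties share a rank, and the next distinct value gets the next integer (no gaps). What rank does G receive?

Sorted (ascending): 68, 68, 75, 75, 75, 77, 77
The 2 values of 68 share dense rank 1.
The 3 values of 75 share dense rank 2.
The 2 values of 77 share dense rank 3.
G has value 77 → rank 3.

3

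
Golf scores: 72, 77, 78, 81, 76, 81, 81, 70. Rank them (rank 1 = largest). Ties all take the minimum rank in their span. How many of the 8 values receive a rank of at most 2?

Sorted (descending): 81, 81, 81, 78, 77, 76, 72, 70
The 3 values of 81 occupy positions 1–3 → each gets rank 1.
Ranks ≤ 2: {1, 1, 1} → 3 values.

3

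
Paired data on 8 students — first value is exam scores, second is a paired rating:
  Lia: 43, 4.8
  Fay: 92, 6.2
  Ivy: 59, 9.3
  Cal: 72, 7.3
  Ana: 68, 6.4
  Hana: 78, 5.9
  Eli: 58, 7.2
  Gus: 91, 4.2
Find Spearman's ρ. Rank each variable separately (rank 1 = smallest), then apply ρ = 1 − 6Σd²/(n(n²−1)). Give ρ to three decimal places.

Ranks of variable 1: 1, 8, 3, 5, 4, 6, 2, 7
Ranks of variable 2: 2, 4, 8, 7, 5, 3, 6, 1
d = r₁ − r₂: -1, 4, -5, -2, -1, 3, -4, 6
d²: 1, 16, 25, 4, 1, 9, 16, 36; Σd² = 108
ρ = 1 − 6·108/(8·63) = 1 − 648/504 = -0.286

-0.286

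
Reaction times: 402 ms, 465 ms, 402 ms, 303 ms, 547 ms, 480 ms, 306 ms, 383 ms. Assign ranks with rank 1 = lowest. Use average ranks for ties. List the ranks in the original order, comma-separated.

Sorted (ascending): 303, 306, 383, 402, 402, 465, 480, 547
The 2 values of 402 occupy positions 4–5 → average rank (4+5)/2 = 4.5.

4.5, 6, 4.5, 1, 8, 7, 2, 3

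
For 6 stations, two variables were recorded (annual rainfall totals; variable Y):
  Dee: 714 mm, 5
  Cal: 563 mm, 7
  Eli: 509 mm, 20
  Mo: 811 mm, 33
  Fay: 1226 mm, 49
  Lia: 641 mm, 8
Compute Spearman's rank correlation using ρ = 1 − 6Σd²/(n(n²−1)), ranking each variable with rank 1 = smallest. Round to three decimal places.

0.486

Ranks of variable 1: 4, 2, 1, 5, 6, 3
Ranks of variable 2: 1, 2, 4, 5, 6, 3
d = r₁ − r₂: 3, 0, -3, 0, 0, 0
d²: 9, 0, 9, 0, 0, 0; Σd² = 18
ρ = 1 − 6·18/(6·35) = 1 − 108/210 = 0.486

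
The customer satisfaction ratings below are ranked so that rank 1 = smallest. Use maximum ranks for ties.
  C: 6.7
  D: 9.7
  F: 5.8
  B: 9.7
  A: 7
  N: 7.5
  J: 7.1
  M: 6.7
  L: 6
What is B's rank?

Sorted (ascending): 5.8, 6, 6.7, 6.7, 7, 7.1, 7.5, 9.7, 9.7
The 2 values of 6.7 occupy positions 3–4 → each gets rank 4.
The 2 values of 9.7 occupy positions 8–9 → each gets rank 9.
B has value 9.7 → rank 9.

9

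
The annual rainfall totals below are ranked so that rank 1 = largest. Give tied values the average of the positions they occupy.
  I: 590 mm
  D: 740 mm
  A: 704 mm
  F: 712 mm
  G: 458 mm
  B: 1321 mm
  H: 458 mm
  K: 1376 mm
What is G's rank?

Sorted (descending): 1376, 1321, 740, 712, 704, 590, 458, 458
The 2 values of 458 occupy positions 7–8 → average rank (7+8)/2 = 7.5.
G has value 458 mm → rank 7.5.

7.5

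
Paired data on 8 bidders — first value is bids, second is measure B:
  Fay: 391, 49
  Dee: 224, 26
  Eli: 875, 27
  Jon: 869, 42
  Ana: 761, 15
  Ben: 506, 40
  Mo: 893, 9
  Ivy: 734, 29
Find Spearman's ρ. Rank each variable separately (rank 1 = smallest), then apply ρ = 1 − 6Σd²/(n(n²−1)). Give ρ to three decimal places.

-0.405

Ranks of variable 1: 2, 1, 7, 6, 5, 3, 8, 4
Ranks of variable 2: 8, 3, 4, 7, 2, 6, 1, 5
d = r₁ − r₂: -6, -2, 3, -1, 3, -3, 7, -1
d²: 36, 4, 9, 1, 9, 9, 49, 1; Σd² = 118
ρ = 1 − 6·118/(8·63) = 1 − 708/504 = -0.405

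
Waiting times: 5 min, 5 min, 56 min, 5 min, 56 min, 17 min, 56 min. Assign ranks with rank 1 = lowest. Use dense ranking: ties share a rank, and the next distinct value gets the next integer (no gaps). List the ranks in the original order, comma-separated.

1, 1, 3, 1, 3, 2, 3

Sorted (ascending): 5, 5, 5, 17, 56, 56, 56
The 3 values of 5 share dense rank 1.
The 3 values of 56 share dense rank 3.
Remaining distinct values take the next consecutive integers.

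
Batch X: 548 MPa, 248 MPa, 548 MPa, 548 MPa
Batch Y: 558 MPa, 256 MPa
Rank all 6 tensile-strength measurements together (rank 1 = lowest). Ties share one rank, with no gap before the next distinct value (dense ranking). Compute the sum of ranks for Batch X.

Sorted (ascending): 248, 256, 548, 548, 548, 558
The 3 values of 548 share dense rank 3.
Remaining distinct values take the next consecutive integers.
Batch X values → pooled ranks: 548→3, 248→1, 548→3, 548→3
Rank sum = 3 + 1 + 3 + 3 = 10

10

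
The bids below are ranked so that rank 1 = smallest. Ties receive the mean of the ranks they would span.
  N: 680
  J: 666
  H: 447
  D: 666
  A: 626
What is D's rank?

3.5

Sorted (ascending): 447, 626, 666, 666, 680
The 2 values of 666 occupy positions 3–4 → average rank (3+4)/2 = 3.5.
D has value 666 → rank 3.5.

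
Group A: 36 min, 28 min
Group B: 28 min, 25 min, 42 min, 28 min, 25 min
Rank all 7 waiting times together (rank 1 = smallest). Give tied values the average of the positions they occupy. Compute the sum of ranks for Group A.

10

Sorted (ascending): 25, 25, 28, 28, 28, 36, 42
The 2 values of 25 occupy positions 1–2 → average rank (1+2)/2 = 1.5.
The 3 values of 28 occupy positions 3–5 → average rank 4.
Group A values → pooled ranks: 36→6, 28→4
Rank sum = 6 + 4 = 10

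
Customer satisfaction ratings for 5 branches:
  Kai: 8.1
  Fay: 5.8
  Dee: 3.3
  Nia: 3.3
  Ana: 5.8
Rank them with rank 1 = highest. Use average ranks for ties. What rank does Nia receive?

Sorted (descending): 8.1, 5.8, 5.8, 3.3, 3.3
The 2 values of 5.8 occupy positions 2–3 → average rank (2+3)/2 = 2.5.
The 2 values of 3.3 occupy positions 4–5 → average rank (4+5)/2 = 4.5.
Nia has value 3.3 → rank 4.5.

4.5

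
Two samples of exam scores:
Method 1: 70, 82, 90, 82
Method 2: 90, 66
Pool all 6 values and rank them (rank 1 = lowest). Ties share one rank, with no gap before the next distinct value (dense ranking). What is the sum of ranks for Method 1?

Sorted (ascending): 66, 70, 82, 82, 90, 90
The 2 values of 82 share dense rank 3.
The 2 values of 90 share dense rank 4.
Remaining distinct values take the next consecutive integers.
Method 1 values → pooled ranks: 70→2, 82→3, 90→4, 82→3
Rank sum = 2 + 3 + 4 + 3 = 12

12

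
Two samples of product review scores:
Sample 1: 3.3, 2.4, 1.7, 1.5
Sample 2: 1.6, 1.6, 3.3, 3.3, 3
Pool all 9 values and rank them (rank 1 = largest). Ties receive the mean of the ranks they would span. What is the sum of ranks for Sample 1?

Sorted (descending): 3.3, 3.3, 3.3, 3, 2.4, 1.7, 1.6, 1.6, 1.5
The 3 values of 3.3 occupy positions 1–3 → average rank 2.
The 2 values of 1.6 occupy positions 7–8 → average rank (7+8)/2 = 7.5.
Sample 1 values → pooled ranks: 3.3→2, 2.4→5, 1.7→6, 1.5→9
Rank sum = 2 + 5 + 6 + 9 = 22

22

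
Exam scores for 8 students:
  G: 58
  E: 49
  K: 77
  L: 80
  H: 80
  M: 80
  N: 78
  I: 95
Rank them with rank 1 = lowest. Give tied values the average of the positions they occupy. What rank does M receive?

6

Sorted (ascending): 49, 58, 77, 78, 80, 80, 80, 95
The 3 values of 80 occupy positions 5–7 → average rank 6.
M has value 80 → rank 6.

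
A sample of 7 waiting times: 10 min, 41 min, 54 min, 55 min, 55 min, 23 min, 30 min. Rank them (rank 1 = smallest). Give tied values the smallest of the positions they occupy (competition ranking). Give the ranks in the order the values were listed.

Sorted (ascending): 10, 23, 30, 41, 54, 55, 55
The 2 values of 55 occupy positions 6–7 → each gets rank 6.

1, 4, 5, 6, 6, 2, 3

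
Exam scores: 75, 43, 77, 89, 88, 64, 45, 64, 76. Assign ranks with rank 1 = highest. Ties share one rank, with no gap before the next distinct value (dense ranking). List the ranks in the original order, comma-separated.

Sorted (descending): 89, 88, 77, 76, 75, 64, 64, 45, 43
The 2 values of 64 share dense rank 6.
Remaining distinct values take the next consecutive integers.

5, 8, 3, 1, 2, 6, 7, 6, 4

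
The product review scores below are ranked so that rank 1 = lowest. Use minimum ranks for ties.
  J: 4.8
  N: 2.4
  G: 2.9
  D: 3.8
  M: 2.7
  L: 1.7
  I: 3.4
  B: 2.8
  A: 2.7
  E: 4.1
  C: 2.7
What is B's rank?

6

Sorted (ascending): 1.7, 2.4, 2.7, 2.7, 2.7, 2.8, 2.9, 3.4, 3.8, 4.1, 4.8
The 3 values of 2.7 occupy positions 3–5 → each gets rank 3.
B has value 2.8 → rank 6.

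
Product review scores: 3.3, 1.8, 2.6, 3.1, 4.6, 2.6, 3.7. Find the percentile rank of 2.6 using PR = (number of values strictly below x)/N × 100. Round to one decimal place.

N = 7.
Strictly below 2.6: 1. Equal to 2.6: 2.
PR = 1/7 × 100 = 14.3

14.3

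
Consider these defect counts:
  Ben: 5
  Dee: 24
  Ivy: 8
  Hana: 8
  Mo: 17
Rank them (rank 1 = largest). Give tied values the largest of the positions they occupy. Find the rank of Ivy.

4

Sorted (descending): 24, 17, 8, 8, 5
The 2 values of 8 occupy positions 3–4 → each gets rank 4.
Ivy has value 8 → rank 4.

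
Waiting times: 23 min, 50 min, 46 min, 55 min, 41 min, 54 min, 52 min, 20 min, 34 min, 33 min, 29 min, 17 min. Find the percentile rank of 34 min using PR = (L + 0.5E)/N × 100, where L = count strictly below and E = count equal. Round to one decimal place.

45.8

N = 12.
Strictly below 34: 5. Equal to 34: 1.
PR = (5 + 0.5·1)/12 × 100 = 45.8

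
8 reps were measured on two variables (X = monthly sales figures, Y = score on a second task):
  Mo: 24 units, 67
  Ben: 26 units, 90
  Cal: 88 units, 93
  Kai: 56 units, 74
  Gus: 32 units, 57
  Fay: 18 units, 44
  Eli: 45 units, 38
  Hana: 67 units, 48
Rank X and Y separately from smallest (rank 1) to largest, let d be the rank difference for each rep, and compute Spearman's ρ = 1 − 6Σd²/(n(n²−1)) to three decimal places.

Ranks of variable 1: 2, 3, 8, 6, 4, 1, 5, 7
Ranks of variable 2: 5, 7, 8, 6, 4, 2, 1, 3
d = r₁ − r₂: -3, -4, 0, 0, 0, -1, 4, 4
d²: 9, 16, 0, 0, 0, 1, 16, 16; Σd² = 58
ρ = 1 − 6·58/(8·63) = 1 − 348/504 = 0.310

0.310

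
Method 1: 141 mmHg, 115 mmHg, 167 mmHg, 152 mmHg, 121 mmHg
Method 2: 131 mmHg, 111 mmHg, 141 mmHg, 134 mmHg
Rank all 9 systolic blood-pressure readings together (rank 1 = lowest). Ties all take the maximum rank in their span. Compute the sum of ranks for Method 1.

Sorted (ascending): 111, 115, 121, 131, 134, 141, 141, 152, 167
The 2 values of 141 occupy positions 6–7 → each gets rank 7.
Method 1 values → pooled ranks: 141→7, 115→2, 167→9, 152→8, 121→3
Rank sum = 7 + 2 + 9 + 8 + 3 = 29

29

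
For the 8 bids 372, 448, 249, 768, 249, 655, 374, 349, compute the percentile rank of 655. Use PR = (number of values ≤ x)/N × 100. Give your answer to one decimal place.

N = 8.
Strictly below 655: 6. Equal to 655: 1.
PR = 7/8 × 100 = 87.5

87.5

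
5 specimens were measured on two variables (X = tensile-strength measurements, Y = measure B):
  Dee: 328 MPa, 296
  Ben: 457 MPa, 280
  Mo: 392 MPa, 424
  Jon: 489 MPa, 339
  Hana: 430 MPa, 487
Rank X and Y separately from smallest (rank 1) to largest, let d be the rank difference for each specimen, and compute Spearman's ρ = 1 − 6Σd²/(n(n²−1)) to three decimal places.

Ranks of variable 1: 1, 4, 2, 5, 3
Ranks of variable 2: 2, 1, 4, 3, 5
d = r₁ − r₂: -1, 3, -2, 2, -2
d²: 1, 9, 4, 4, 4; Σd² = 22
ρ = 1 − 6·22/(5·24) = 1 − 132/120 = -0.100

-0.100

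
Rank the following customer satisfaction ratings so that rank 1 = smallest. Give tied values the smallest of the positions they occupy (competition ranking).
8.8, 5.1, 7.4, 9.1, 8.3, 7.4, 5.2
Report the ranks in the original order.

Sorted (ascending): 5.1, 5.2, 7.4, 7.4, 8.3, 8.8, 9.1
The 2 values of 7.4 occupy positions 3–4 → each gets rank 3.

6, 1, 3, 7, 5, 3, 2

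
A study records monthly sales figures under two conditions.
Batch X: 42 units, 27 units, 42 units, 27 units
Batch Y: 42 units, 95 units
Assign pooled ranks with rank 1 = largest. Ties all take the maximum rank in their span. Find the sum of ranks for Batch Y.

5

Sorted (descending): 95, 42, 42, 42, 27, 27
The 3 values of 42 occupy positions 2–4 → each gets rank 4.
The 2 values of 27 occupy positions 5–6 → each gets rank 6.
Batch Y values → pooled ranks: 42→4, 95→1
Rank sum = 4 + 1 = 5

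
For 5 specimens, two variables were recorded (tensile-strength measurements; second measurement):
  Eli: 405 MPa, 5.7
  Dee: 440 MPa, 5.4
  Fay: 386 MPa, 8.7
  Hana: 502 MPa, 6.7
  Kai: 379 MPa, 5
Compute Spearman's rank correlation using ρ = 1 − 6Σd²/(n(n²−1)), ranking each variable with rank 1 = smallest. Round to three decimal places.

Ranks of variable 1: 3, 4, 2, 5, 1
Ranks of variable 2: 3, 2, 5, 4, 1
d = r₁ − r₂: 0, 2, -3, 1, 0
d²: 0, 4, 9, 1, 0; Σd² = 14
ρ = 1 − 6·14/(5·24) = 1 − 84/120 = 0.300

0.300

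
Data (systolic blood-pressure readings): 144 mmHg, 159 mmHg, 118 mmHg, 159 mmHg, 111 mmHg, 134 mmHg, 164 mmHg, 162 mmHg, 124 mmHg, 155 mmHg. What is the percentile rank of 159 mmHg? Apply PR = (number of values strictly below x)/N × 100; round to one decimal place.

N = 10.
Strictly below 159: 6. Equal to 159: 2.
PR = 6/10 × 100 = 60.0

60.0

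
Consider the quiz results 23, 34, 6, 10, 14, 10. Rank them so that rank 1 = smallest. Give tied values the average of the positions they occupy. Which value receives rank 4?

Sorted (ascending): 6, 10, 10, 14, 23, 34
The 2 values of 10 occupy positions 2–3 → average rank (2+3)/2 = 2.5.
Rank 4 → value 14.

14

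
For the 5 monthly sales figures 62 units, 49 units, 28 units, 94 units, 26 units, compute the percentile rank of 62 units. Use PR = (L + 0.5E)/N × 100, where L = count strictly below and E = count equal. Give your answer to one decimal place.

70.0

N = 5.
Strictly below 62: 3. Equal to 62: 1.
PR = (3 + 0.5·1)/5 × 100 = 70.0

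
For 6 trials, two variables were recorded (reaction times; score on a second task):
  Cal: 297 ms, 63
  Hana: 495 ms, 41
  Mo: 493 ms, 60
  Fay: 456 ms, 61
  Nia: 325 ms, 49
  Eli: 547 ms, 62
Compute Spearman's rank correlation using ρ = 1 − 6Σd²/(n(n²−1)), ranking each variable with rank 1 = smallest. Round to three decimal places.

Ranks of variable 1: 1, 5, 4, 3, 2, 6
Ranks of variable 2: 6, 1, 3, 4, 2, 5
d = r₁ − r₂: -5, 4, 1, -1, 0, 1
d²: 25, 16, 1, 1, 0, 1; Σd² = 44
ρ = 1 − 6·44/(6·35) = 1 − 264/210 = -0.257

-0.257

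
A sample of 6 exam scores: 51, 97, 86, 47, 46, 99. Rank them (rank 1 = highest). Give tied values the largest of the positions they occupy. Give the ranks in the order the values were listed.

4, 2, 3, 5, 6, 1

Sorted (descending): 99, 97, 86, 51, 47, 46
No ties — each value takes its position as its rank.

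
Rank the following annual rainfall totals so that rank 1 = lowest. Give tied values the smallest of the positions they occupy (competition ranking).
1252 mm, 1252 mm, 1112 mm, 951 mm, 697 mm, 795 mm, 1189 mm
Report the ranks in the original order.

Sorted (ascending): 697, 795, 951, 1112, 1189, 1252, 1252
The 2 values of 1252 occupy positions 6–7 → each gets rank 6.

6, 6, 4, 3, 1, 2, 5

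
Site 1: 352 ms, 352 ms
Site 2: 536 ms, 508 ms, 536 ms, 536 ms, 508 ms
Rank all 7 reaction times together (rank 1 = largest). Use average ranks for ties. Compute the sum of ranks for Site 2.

15

Sorted (descending): 536, 536, 536, 508, 508, 352, 352
The 3 values of 536 occupy positions 1–3 → average rank 2.
The 2 values of 508 occupy positions 4–5 → average rank (4+5)/2 = 4.5.
The 2 values of 352 occupy positions 6–7 → average rank (6+7)/2 = 6.5.
Site 2 values → pooled ranks: 536→2, 508→4.5, 536→2, 536→2, 508→4.5
Rank sum = 2 + 4.5 + 2 + 2 + 4.5 = 15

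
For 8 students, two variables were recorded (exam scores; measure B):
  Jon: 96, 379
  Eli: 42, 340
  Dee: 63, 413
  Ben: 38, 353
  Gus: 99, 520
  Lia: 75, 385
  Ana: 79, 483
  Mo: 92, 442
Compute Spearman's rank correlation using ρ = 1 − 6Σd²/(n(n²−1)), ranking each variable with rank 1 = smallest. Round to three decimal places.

Ranks of variable 1: 7, 2, 3, 1, 8, 4, 5, 6
Ranks of variable 2: 3, 1, 5, 2, 8, 4, 7, 6
d = r₁ − r₂: 4, 1, -2, -1, 0, 0, -2, 0
d²: 16, 1, 4, 1, 0, 0, 4, 0; Σd² = 26
ρ = 1 − 6·26/(8·63) = 1 − 156/504 = 0.690

0.690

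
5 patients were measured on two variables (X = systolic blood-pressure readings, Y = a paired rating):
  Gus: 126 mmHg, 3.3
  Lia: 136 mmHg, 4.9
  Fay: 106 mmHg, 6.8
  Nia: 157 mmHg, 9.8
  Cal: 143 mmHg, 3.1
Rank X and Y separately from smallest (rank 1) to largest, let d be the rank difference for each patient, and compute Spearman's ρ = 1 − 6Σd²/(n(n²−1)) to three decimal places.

Ranks of variable 1: 2, 3, 1, 5, 4
Ranks of variable 2: 2, 3, 4, 5, 1
d = r₁ − r₂: 0, 0, -3, 0, 3
d²: 0, 0, 9, 0, 9; Σd² = 18
ρ = 1 − 6·18/(5·24) = 1 − 108/120 = 0.100

0.100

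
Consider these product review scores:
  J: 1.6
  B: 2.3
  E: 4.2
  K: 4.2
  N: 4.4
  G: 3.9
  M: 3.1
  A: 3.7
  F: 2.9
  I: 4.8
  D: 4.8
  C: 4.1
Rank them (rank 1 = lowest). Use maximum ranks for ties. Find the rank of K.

9

Sorted (ascending): 1.6, 2.3, 2.9, 3.1, 3.7, 3.9, 4.1, 4.2, 4.2, 4.4, 4.8, 4.8
The 2 values of 4.2 occupy positions 8–9 → each gets rank 9.
The 2 values of 4.8 occupy positions 11–12 → each gets rank 12.
K has value 4.2 → rank 9.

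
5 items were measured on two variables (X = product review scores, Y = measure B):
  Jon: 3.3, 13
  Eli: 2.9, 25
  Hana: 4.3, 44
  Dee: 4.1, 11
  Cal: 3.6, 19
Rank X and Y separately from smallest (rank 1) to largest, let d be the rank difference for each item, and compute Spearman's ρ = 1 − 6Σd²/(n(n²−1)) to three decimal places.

0.100

Ranks of variable 1: 2, 1, 5, 4, 3
Ranks of variable 2: 2, 4, 5, 1, 3
d = r₁ − r₂: 0, -3, 0, 3, 0
d²: 0, 9, 0, 9, 0; Σd² = 18
ρ = 1 − 6·18/(5·24) = 1 − 108/120 = 0.100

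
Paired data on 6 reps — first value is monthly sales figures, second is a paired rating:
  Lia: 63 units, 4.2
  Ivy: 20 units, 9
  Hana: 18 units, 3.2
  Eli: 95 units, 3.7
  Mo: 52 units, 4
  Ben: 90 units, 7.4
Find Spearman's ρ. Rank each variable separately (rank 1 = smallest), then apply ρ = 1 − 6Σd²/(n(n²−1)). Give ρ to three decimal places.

Ranks of variable 1: 4, 2, 1, 6, 3, 5
Ranks of variable 2: 4, 6, 1, 2, 3, 5
d = r₁ − r₂: 0, -4, 0, 4, 0, 0
d²: 0, 16, 0, 16, 0, 0; Σd² = 32
ρ = 1 − 6·32/(6·35) = 1 − 192/210 = 0.086

0.086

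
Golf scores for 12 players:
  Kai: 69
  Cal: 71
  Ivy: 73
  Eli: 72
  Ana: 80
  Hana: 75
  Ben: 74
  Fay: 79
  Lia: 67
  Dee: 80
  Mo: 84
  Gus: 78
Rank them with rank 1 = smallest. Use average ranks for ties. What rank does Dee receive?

10.5

Sorted (ascending): 67, 69, 71, 72, 73, 74, 75, 78, 79, 80, 80, 84
The 2 values of 80 occupy positions 10–11 → average rank (10+11)/2 = 10.5.
Dee has value 80 → rank 10.5.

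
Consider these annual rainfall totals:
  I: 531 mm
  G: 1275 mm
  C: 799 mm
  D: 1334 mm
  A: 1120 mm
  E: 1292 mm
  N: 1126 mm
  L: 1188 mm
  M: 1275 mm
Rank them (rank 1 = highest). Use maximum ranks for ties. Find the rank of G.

4

Sorted (descending): 1334, 1292, 1275, 1275, 1188, 1126, 1120, 799, 531
The 2 values of 1275 occupy positions 3–4 → each gets rank 4.
G has value 1275 mm → rank 4.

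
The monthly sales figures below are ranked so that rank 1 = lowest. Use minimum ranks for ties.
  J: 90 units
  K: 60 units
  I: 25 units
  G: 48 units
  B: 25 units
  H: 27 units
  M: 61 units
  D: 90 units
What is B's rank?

1

Sorted (ascending): 25, 25, 27, 48, 60, 61, 90, 90
The 2 values of 25 occupy positions 1–2 → each gets rank 1.
The 2 values of 90 occupy positions 7–8 → each gets rank 7.
B has value 25 units → rank 1.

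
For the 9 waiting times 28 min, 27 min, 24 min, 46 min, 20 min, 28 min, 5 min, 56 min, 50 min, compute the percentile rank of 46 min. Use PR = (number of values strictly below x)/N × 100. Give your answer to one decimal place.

N = 9.
Strictly below 46: 6. Equal to 46: 1.
PR = 6/9 × 100 = 66.7

66.7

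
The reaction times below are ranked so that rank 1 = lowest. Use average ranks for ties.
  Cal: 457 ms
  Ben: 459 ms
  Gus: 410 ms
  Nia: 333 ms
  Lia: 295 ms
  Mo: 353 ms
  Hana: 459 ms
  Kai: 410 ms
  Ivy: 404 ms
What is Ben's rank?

8.5

Sorted (ascending): 295, 333, 353, 404, 410, 410, 457, 459, 459
The 2 values of 410 occupy positions 5–6 → average rank (5+6)/2 = 5.5.
The 2 values of 459 occupy positions 8–9 → average rank (8+9)/2 = 8.5.
Ben has value 459 ms → rank 8.5.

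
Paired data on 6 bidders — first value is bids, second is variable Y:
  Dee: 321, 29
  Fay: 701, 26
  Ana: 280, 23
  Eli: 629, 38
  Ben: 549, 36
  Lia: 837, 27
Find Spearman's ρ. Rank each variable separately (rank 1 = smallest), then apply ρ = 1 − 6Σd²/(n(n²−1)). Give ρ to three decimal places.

Ranks of variable 1: 2, 5, 1, 4, 3, 6
Ranks of variable 2: 4, 2, 1, 6, 5, 3
d = r₁ − r₂: -2, 3, 0, -2, -2, 3
d²: 4, 9, 0, 4, 4, 9; Σd² = 30
ρ = 1 − 6·30/(6·35) = 1 − 180/210 = 0.143

0.143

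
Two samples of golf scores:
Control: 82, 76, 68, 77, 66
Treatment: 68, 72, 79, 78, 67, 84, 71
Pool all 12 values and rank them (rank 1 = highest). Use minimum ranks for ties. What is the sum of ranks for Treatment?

43

Sorted (descending): 84, 82, 79, 78, 77, 76, 72, 71, 68, 68, 67, 66
The 2 values of 68 occupy positions 9–10 → each gets rank 9.
Treatment values → pooled ranks: 68→9, 72→7, 79→3, 78→4, 67→11, 84→1, 71→8
Rank sum = 9 + 7 + 3 + 4 + 11 + 1 + 8 = 43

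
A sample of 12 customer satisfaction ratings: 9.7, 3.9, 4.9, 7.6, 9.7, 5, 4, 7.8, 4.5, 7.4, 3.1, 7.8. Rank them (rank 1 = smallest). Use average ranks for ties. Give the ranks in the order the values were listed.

11.5, 2, 5, 8, 11.5, 6, 3, 9.5, 4, 7, 1, 9.5

Sorted (ascending): 3.1, 3.9, 4, 4.5, 4.9, 5, 7.4, 7.6, 7.8, 7.8, 9.7, 9.7
The 2 values of 7.8 occupy positions 9–10 → average rank (9+10)/2 = 9.5.
The 2 values of 9.7 occupy positions 11–12 → average rank (11+12)/2 = 11.5.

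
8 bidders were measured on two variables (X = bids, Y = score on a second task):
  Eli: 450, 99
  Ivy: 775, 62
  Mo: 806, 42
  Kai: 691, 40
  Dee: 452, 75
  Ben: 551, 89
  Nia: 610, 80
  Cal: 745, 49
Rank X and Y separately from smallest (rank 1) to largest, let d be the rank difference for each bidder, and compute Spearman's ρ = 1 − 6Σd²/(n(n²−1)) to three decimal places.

Ranks of variable 1: 1, 7, 8, 5, 2, 3, 4, 6
Ranks of variable 2: 8, 4, 2, 1, 5, 7, 6, 3
d = r₁ − r₂: -7, 3, 6, 4, -3, -4, -2, 3
d²: 49, 9, 36, 16, 9, 16, 4, 9; Σd² = 148
ρ = 1 − 6·148/(8·63) = 1 − 888/504 = -0.762

-0.762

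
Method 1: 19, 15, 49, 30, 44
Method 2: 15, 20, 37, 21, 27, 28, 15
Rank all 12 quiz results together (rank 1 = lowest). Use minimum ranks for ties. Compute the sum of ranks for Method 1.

Sorted (ascending): 15, 15, 15, 19, 20, 21, 27, 28, 30, 37, 44, 49
The 3 values of 15 occupy positions 1–3 → each gets rank 1.
Method 1 values → pooled ranks: 19→4, 15→1, 49→12, 30→9, 44→11
Rank sum = 4 + 1 + 12 + 9 + 11 = 37

37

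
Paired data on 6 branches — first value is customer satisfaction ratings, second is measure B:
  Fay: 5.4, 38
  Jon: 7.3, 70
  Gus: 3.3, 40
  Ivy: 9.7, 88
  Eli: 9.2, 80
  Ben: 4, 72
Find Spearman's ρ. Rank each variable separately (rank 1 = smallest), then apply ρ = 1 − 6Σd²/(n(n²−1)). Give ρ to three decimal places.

Ranks of variable 1: 3, 4, 1, 6, 5, 2
Ranks of variable 2: 1, 3, 2, 6, 5, 4
d = r₁ − r₂: 2, 1, -1, 0, 0, -2
d²: 4, 1, 1, 0, 0, 4; Σd² = 10
ρ = 1 − 6·10/(6·35) = 1 − 60/210 = 0.714

0.714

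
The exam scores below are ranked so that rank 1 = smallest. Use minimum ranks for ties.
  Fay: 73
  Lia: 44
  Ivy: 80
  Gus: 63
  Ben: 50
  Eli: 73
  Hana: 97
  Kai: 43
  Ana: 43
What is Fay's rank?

Sorted (ascending): 43, 43, 44, 50, 63, 73, 73, 80, 97
The 2 values of 43 occupy positions 1–2 → each gets rank 1.
The 2 values of 73 occupy positions 6–7 → each gets rank 6.
Fay has value 73 → rank 6.

6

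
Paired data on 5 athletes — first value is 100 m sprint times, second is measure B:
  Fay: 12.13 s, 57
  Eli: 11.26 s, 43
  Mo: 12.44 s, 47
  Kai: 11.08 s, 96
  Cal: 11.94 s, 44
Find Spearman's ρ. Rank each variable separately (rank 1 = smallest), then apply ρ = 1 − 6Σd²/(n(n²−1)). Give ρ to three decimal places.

Ranks of variable 1: 4, 2, 5, 1, 3
Ranks of variable 2: 4, 1, 3, 5, 2
d = r₁ − r₂: 0, 1, 2, -4, 1
d²: 0, 1, 4, 16, 1; Σd² = 22
ρ = 1 − 6·22/(5·24) = 1 − 132/120 = -0.100

-0.100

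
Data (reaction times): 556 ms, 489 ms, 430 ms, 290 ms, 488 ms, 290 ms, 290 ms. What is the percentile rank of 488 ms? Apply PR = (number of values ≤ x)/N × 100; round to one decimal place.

N = 7.
Strictly below 488: 4. Equal to 488: 1.
PR = 5/7 × 100 = 71.4

71.4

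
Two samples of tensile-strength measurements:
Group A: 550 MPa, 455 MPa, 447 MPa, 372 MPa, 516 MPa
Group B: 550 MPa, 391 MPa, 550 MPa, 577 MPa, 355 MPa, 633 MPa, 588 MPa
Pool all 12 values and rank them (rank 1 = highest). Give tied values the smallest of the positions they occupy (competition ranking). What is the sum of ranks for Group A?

Sorted (descending): 633, 588, 577, 550, 550, 550, 516, 455, 447, 391, 372, 355
The 3 values of 550 occupy positions 4–6 → each gets rank 4.
Group A values → pooled ranks: 550→4, 455→8, 447→9, 372→11, 516→7
Rank sum = 4 + 8 + 9 + 11 + 7 = 39

39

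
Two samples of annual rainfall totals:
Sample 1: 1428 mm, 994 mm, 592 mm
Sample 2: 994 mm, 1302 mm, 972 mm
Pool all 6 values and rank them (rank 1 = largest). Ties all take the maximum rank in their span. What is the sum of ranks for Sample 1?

11

Sorted (descending): 1428, 1302, 994, 994, 972, 592
The 2 values of 994 occupy positions 3–4 → each gets rank 4.
Sample 1 values → pooled ranks: 1428→1, 994→4, 592→6
Rank sum = 1 + 4 + 6 = 11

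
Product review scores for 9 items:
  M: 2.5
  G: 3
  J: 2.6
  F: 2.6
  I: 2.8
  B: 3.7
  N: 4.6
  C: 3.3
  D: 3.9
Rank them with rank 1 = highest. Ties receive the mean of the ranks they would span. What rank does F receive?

7.5

Sorted (descending): 4.6, 3.9, 3.7, 3.3, 3, 2.8, 2.6, 2.6, 2.5
The 2 values of 2.6 occupy positions 7–8 → average rank (7+8)/2 = 7.5.
F has value 2.6 → rank 7.5.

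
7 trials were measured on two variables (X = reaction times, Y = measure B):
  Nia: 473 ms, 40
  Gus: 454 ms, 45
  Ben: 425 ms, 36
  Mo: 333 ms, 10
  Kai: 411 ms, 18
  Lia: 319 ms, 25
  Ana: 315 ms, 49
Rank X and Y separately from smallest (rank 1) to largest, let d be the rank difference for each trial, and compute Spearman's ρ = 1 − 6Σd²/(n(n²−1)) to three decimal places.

0.107

Ranks of variable 1: 7, 6, 5, 3, 4, 2, 1
Ranks of variable 2: 5, 6, 4, 1, 2, 3, 7
d = r₁ − r₂: 2, 0, 1, 2, 2, -1, -6
d²: 4, 0, 1, 4, 4, 1, 36; Σd² = 50
ρ = 1 − 6·50/(7·48) = 1 − 300/336 = 0.107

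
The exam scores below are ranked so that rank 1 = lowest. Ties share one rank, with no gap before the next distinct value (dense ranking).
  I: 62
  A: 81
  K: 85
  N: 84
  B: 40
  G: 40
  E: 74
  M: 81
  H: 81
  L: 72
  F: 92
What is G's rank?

1

Sorted (ascending): 40, 40, 62, 72, 74, 81, 81, 81, 84, 85, 92
The 2 values of 40 share dense rank 1.
The 3 values of 81 share dense rank 5.
Remaining distinct values take the next consecutive integers.
G has value 40 → rank 1.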